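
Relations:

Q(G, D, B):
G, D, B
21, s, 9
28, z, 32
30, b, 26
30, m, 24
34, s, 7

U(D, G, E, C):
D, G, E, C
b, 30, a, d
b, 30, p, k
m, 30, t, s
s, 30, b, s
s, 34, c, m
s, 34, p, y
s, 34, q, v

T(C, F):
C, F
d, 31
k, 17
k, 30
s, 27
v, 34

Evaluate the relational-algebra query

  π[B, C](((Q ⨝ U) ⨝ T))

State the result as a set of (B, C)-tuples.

Joining Q and U on G, D yields {(30, b, 26, a, d), (30, b, 26, p, k), (30, m, 24, t, s), (34, s, 7, c, m), (34, s, 7, p, y), (34, s, 7, q, v)}.
Joining (Q ⨝ U) and T on C yields {(30, b, 26, a, d, 31), (30, b, 26, p, k, 17), (30, b, 26, p, k, 30), (30, m, 24, t, s, 27), (34, s, 7, q, v, 34)}.
Projecting to B, C (1 duplicate(s) eliminated): {(24, s), (26, d), (26, k), (7, v)}

{(24, s), (26, d), (26, k), (7, v)}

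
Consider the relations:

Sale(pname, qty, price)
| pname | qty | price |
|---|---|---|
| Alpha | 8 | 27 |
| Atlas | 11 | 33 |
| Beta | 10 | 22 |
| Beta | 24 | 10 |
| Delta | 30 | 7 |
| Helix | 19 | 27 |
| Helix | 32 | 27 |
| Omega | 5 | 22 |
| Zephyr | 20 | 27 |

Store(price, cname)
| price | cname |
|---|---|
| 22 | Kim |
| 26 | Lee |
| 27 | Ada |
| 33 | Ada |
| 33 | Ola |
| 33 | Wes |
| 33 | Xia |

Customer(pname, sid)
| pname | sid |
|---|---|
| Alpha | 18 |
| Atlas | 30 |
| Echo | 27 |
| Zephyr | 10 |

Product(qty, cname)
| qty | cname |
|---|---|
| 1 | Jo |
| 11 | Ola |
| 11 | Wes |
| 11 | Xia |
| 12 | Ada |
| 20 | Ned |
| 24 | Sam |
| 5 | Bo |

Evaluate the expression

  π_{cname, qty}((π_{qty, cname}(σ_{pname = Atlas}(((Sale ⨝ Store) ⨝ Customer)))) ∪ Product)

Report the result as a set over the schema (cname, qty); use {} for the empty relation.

Sale ⋈ Store (natural join on price): {(Alpha, 8, 27, Ada), (Atlas, 11, 33, Ada), (Atlas, 11, 33, Ola), (Atlas, 11, 33, Wes), (Atlas, 11, 33, Xia), (Beta, 10, 22, Kim), (Helix, 19, 27, Ada), (Helix, 32, 27, Ada), (Omega, 5, 22, Kim), (Zephyr, 20, 27, Ada)}
(Sale ⨝ Store) ⋈ Customer (natural join on pname): {(Alpha, 8, 27, Ada, 18), (Atlas, 11, 33, Ada, 30), (Atlas, 11, 33, Ola, 30), (Atlas, 11, 33, Wes, 30), (Atlas, 11, 33, Xia, 30), (Zephyr, 20, 27, Ada, 10)}
Apply σ_{pname = Atlas}; surviving tuples: {(Atlas, 11, 33, Ada, 30), (Atlas, 11, 33, Ola, 30), (Atlas, 11, 33, Wes, 30), (Atlas, 11, 33, Xia, 30)}
π[qty, cname]: project onto (qty, cname) → {(11, Ada), (11, Ola), (11, Wes), (11, Xia)}
Set union of the two operands is {(1, Jo), (11, Ada), (11, Ola), (11, Wes), (11, Xia), (12, Ada), (20, Ned), (24, Sam), (5, Bo)}.
π[cname, qty]: project onto (cname, qty) → {(Ada, 11), (Ada, 12), (Bo, 5), (Jo, 1), (Ned, 20), (Ola, 11), (Sam, 24), (Wes, 11), (Xia, 11)}

{(Ada, 11), (Ada, 12), (Bo, 5), (Jo, 1), (Ned, 20), (Ola, 11), (Sam, 24), (Wes, 11), (Xia, 11)}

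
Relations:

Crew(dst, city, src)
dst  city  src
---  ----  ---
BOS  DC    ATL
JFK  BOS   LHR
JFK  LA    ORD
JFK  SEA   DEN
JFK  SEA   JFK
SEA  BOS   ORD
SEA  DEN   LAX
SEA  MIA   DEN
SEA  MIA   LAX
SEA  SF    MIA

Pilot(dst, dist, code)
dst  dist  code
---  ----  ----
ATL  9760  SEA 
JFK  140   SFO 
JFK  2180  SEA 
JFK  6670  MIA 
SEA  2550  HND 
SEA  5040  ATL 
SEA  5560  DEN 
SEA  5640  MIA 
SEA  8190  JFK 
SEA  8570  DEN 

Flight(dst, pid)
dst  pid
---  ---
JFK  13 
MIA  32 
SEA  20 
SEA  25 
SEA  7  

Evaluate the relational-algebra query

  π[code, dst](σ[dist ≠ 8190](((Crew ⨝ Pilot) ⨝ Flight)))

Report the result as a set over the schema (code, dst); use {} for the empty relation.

{(ATL, SEA), (DEN, SEA), (HND, SEA), (MIA, JFK), (MIA, SEA), (SEA, JFK), (SFO, JFK)}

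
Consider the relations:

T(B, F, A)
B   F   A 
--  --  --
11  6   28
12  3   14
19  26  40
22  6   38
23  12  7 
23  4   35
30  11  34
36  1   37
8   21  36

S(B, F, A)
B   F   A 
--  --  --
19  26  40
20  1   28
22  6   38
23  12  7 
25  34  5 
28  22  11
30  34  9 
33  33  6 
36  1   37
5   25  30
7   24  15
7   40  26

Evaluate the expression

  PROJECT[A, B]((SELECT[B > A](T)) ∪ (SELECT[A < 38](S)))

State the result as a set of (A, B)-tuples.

{(11, 28), (15, 7), (26, 7), (28, 20), (30, 5), (37, 36), (5, 25), (6, 33), (7, 23), (9, 30)}

σ[B > A]: keep tuples satisfying B > A → {(23, 12, 7)}
σ[A < 38]: keep tuples satisfying A < 38 → {(20, 1, 28), (23, 12, 7), (25, 34, 5), (28, 22, 11), (30, 34, 9), (33, 33, 6), (36, 1, 37), (5, 25, 30), (7, 24, 15), (7, 40, 26)}
Taking the union: {(20, 1, 28), (23, 12, 7), (25, 34, 5), (28, 22, 11), (30, 34, 9), (33, 33, 6), (36, 1, 37), (5, 25, 30), (7, 24, 15), (7, 40, 26)}
π[A, B]: project onto (A, B) → {(11, 28), (15, 7), (26, 7), (28, 20), (30, 5), (37, 36), (5, 25), (6, 33), (7, 23), (9, 30)}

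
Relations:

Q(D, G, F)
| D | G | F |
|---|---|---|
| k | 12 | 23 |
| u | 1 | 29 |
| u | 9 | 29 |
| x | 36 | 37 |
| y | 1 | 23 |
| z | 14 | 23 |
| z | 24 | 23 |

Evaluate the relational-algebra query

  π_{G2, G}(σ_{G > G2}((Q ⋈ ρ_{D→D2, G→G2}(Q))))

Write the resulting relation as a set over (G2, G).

ρ[D→D2, G→G2]: schema becomes (D2, G2, F); tuples unchanged.
Joining Q and ρ_{D→D2, G→G2}(Q) on F yields {(k, 12, 23, k, 12), (k, 12, 23, y, 1), (k, 12, 23, z, 14), (k, 12, 23, z, 24), (u, 1, 29, u, 1), (u, 1, 29, u, 9), (u, 9, 29, u, 1), (u, 9, 29, u, 9), (x, 36, 37, x, 36), (y, 1, 23, k, 12), (y, 1, 23, y, 1), (y, 1, 23, z, 14), (y, 1, 23, z, 24), (z, 14, 23, k, 12), (z, 14, 23, y, 1), (z, 14, 23, z, 14), (z, 14, 23, z, 24), (z, 24, 23, k, 12), (z, 24, 23, y, 1), (z, 24, 23, z, 14), (z, 24, 23, z, 24)}.
σ[G > G2]: keep tuples satisfying G > G2 → {(k, 12, 23, y, 1), (u, 9, 29, u, 1), (z, 14, 23, k, 12), (z, 14, 23, y, 1), (z, 24, 23, k, 12), (z, 24, 23, y, 1), (z, 24, 23, z, 14)}
π_{G2, G} gives {(1, 12), (1, 14), (1, 24), (1, 9), (12, 14), (12, 24), (14, 24)}.

{(1, 12), (1, 14), (1, 24), (1, 9), (12, 14), (12, 24), (14, 24)}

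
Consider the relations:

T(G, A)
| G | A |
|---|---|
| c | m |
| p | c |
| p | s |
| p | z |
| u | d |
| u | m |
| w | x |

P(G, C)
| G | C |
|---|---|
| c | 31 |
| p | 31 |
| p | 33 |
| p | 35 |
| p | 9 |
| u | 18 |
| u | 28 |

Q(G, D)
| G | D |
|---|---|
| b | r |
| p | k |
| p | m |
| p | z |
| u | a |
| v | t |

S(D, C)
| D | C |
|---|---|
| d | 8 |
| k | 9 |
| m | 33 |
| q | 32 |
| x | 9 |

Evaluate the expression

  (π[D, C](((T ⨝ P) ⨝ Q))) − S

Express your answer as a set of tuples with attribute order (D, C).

Natural join on G: {(c, m, 31), (p, c, 31), (p, c, 33), (p, c, 35), (p, c, 9), (p, s, 31), (p, s, 33), (p, s, 35), (p, s, 9), (p, z, 31), (p, z, 33), (p, z, 35), (p, z, 9), (u, d, 18), (u, d, 28), (u, m, 18), (u, m, 28)}
Natural join on G: {(p, c, 31, k), (p, c, 31, m), (p, c, 31, z), (p, c, 33, k), (p, c, 33, m), (p, c, 33, z), (p, c, 35, k), (p, c, 35, m), (p, c, 35, z), (p, c, 9, k), (p, c, 9, m), (p, c, 9, z), (p, s, 31, k), (p, s, 31, m), (p, s, 31, z), (p, s, 33, k), (p, s, 33, m), (p, s, 33, z), (p, s, 35, k), (p, s, 35, m), (p, s, 35, z), (p, s, 9, k), (p, s, 9, m), (p, s, 9, z), (p, z, 31, k), (p, z, 31, m), (p, z, 31, z), (p, z, 33, k), (p, z, 33, m), (p, z, 33, z), (p, z, 35, k), (p, z, 35, m), (p, z, 35, z), (p, z, 9, k), (p, z, 9, m), (p, z, 9, z), (u, d, 18, a), (u, d, 28, a), (u, m, 18, a), (u, m, 28, a)}
π_{D, C} gives {(a, 18), (a, 28), (k, 31), (k, 33), (k, 35), (k, 9), (m, 31), (m, 33), (m, 35), (m, 9), (z, 31), (z, 33), (z, 35), (z, 9)} (26 duplicate(s) eliminated).
Taking the difference: {(a, 18), (a, 28), (k, 31), (k, 33), (k, 35), (m, 31), (m, 35), (m, 9), (z, 31), (z, 33), (z, 35), (z, 9)}

{(a, 18), (a, 28), (k, 31), (k, 33), (k, 35), (m, 31), (m, 35), (m, 9), (z, 31), (z, 33), (z, 35), (z, 9)}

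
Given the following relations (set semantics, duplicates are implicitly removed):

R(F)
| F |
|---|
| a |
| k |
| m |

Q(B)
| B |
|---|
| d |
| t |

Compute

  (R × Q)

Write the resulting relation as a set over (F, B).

{(a, d), (a, t), (k, d), (k, t), (m, d), (m, t)}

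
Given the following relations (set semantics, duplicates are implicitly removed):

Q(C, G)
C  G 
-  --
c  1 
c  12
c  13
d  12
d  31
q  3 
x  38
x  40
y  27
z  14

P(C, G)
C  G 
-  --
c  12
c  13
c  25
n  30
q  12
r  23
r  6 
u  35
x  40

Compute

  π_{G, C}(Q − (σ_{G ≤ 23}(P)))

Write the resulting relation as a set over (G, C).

Selection G ≤ 23: {(c, 12), (c, 13), (q, 12), (r, 23), (r, 6)}
Difference: {(c, 1), (c, 12), (c, 13), (d, 12), (d, 31), (q, 3), (x, 38), (x, 40), (y, 27), (z, 14)} with {(c, 12), (c, 13), (q, 12), (r, 23), (r, 6)} → {(c, 1), (d, 12), (d, 31), (q, 3), (x, 38), (x, 40), (y, 27), (z, 14)}
π[G, C]: project onto (G, C) → {(1, c), (12, d), (14, z), (27, y), (3, q), (31, d), (38, x), (40, x)}

{(1, c), (12, d), (14, z), (27, y), (3, q), (31, d), (38, x), (40, x)}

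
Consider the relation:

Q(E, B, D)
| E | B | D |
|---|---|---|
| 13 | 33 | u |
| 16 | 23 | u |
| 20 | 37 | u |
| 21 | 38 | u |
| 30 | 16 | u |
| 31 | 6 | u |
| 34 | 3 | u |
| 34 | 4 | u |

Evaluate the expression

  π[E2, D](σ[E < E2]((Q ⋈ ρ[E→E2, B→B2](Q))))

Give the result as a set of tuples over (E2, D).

{(16, u), (20, u), (21, u), (30, u), (31, u), (34, u)}

ρ[E→E2, B→B2]: schema becomes (E2, B2, D); tuples unchanged.
Natural join on D: {(13, 33, u, 13, 33), (13, 33, u, 16, 23), (13, 33, u, 20, 37), (13, 33, u, 21, 38), (13, 33, u, 30, 16), (13, 33, u, 31, 6), (13, 33, u, 34, 3), (13, 33, u, 34, 4), (16, 23, u, 13, 33), (16, 23, u, 16, 23), (16, 23, u, 20, 37), (16, 23, u, 21, 38), (16, 23, u, 30, 16), (16, 23, u, 31, 6), (16, 23, u, 34, 3), (16, 23, u, 34, 4), (20, 37, u, 13, 33), (20, 37, u, 16, 23), (20, 37, u, 20, 37), (20, 37, u, 21, 38), (20, 37, u, 30, 16), (20, 37, u, 31, 6), (20, 37, u, 34, 3), (20, 37, u, 34, 4), (21, 38, u, 13, 33), (21, 38, u, 16, 23), (21, 38, u, 20, 37), (21, 38, u, 21, 38), (21, 38, u, 30, 16), (21, 38, u, 31, 6), (21, 38, u, 34, 3), (21, 38, u, 34, 4), (30, 16, u, 13, 33), (30, 16, u, 16, 23), (30, 16, u, 20, 37), (30, 16, u, 21, 38), (30, 16, u, 30, 16), (30, 16, u, 31, 6), (30, 16, u, 34, 3), (30, 16, u, 34, 4), (31, 6, u, 13, 33), (31, 6, u, 16, 23), (31, 6, u, 20, 37), (31, 6, u, 21, 38), (31, 6, u, 30, 16), (31, 6, u, 31, 6), (31, 6, u, 34, 3), (31, 6, u, 34, 4), (34, 3, u, 13, 33), (34, 3, u, 16, 23), (34, 3, u, 20, 37), (34, 3, u, 21, 38), (34, 3, u, 30, 16), (34, 3, u, 31, 6), (34, 3, u, 34, 3), (34, 3, u, 34, 4), (34, 4, u, 13, 33), (34, 4, u, 16, 23), (34, 4, u, 20, 37), (34, 4, u, 21, 38), (34, 4, u, 30, 16), (34, 4, u, 31, 6), (34, 4, u, 34, 3), (34, 4, u, 34, 4)}
Apply σ_{E < E2}; surviving tuples: {(13, 33, u, 16, 23), (13, 33, u, 20, 37), (13, 33, u, 21, 38), (13, 33, u, 30, 16), (13, 33, u, 31, 6), (13, 33, u, 34, 3), (13, 33, u, 34, 4), (16, 23, u, 20, 37), (16, 23, u, 21, 38), (16, 23, u, 30, 16), (16, 23, u, 31, 6), (16, 23, u, 34, 3), (16, 23, u, 34, 4), (20, 37, u, 21, 38), (20, 37, u, 30, 16), (20, 37, u, 31, 6), (20, 37, u, 34, 3), (20, 37, u, 34, 4), (21, 38, u, 30, 16), (21, 38, u, 31, 6), (21, 38, u, 34, 3), (21, 38, u, 34, 4), (30, 16, u, 31, 6), (30, 16, u, 34, 3), (30, 16, u, 34, 4), (31, 6, u, 34, 3), (31, 6, u, 34, 4)}
π[E2, D]: project onto (E2, D) (21 duplicate(s) eliminated) → {(16, u), (20, u), (21, u), (30, u), (31, u), (34, u)}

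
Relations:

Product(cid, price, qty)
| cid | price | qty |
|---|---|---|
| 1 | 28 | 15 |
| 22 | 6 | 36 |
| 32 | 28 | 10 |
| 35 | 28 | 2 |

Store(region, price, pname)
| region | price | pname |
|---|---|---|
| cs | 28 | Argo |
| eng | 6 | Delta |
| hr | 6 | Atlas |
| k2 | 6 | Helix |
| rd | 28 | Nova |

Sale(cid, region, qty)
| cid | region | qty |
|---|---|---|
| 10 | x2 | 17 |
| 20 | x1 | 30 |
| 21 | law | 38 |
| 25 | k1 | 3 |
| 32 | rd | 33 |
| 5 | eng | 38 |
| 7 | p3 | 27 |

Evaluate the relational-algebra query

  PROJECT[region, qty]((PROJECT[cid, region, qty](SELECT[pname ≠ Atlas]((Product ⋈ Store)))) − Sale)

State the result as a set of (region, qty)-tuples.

{(cs, 10), (cs, 15), (cs, 2), (eng, 36), (k2, 36), (rd, 10), (rd, 15), (rd, 2)}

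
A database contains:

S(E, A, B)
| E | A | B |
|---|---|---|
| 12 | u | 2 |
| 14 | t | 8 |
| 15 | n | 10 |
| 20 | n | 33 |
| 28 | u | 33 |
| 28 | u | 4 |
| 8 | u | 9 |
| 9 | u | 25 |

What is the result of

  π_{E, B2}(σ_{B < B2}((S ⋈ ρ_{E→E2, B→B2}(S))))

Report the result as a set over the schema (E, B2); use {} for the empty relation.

{(12, 25), (12, 33), (12, 4), (12, 9), (15, 33), (28, 25), (28, 33), (28, 9), (8, 25), (8, 33), (9, 33)}

ρ[E→E2, B→B2]: schema becomes (E2, A, B2); tuples unchanged.
S ⋈ ρ_{E→E2, B→B2}(S) (natural join on A): {(12, u, 2, 12, 2), (12, u, 2, 28, 33), (12, u, 2, 28, 4), (12, u, 2, 8, 9), (12, u, 2, 9, 25), (14, t, 8, 14, 8), (15, n, 10, 15, 10), (15, n, 10, 20, 33), (20, n, 33, 15, 10), (20, n, 33, 20, 33), (28, u, 33, 12, 2), (28, u, 33, 28, 33), (28, u, 33, 28, 4), (28, u, 33, 8, 9), (28, u, 33, 9, 25), (28, u, 4, 12, 2), (28, u, 4, 28, 33), (28, u, 4, 28, 4), (28, u, 4, 8, 9), (28, u, 4, 9, 25), (8, u, 9, 12, 2), (8, u, 9, 28, 33), (8, u, 9, 28, 4), (8, u, 9, 8, 9), (8, u, 9, 9, 25), (9, u, 25, 12, 2), (9, u, 25, 28, 33), (9, u, 25, 28, 4), (9, u, 25, 8, 9), (9, u, 25, 9, 25)}
Selection B < B2: {(12, u, 2, 28, 33), (12, u, 2, 28, 4), (12, u, 2, 8, 9), (12, u, 2, 9, 25), (15, n, 10, 20, 33), (28, u, 4, 28, 33), (28, u, 4, 8, 9), (28, u, 4, 9, 25), (8, u, 9, 28, 33), (8, u, 9, 9, 25), (9, u, 25, 28, 33)}
Projecting to E, B2: {(12, 25), (12, 33), (12, 4), (12, 9), (15, 33), (28, 25), (28, 33), (28, 9), (8, 25), (8, 33), (9, 33)}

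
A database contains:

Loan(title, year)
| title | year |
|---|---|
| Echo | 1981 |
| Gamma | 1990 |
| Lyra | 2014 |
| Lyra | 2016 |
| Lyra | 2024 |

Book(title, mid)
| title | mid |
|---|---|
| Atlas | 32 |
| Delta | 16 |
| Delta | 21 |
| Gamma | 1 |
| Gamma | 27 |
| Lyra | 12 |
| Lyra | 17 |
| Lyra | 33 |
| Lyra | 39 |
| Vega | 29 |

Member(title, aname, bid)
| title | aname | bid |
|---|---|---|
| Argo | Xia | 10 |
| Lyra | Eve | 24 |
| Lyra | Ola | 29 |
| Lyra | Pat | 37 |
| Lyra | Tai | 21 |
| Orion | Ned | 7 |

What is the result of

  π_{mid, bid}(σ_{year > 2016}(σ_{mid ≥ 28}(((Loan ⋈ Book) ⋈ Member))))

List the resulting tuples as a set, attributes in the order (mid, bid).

{(33, 21), (33, 24), (33, 29), (33, 37), (39, 21), (39, 24), (39, 29), (39, 37)}

Joining Loan and Book on title yields {(Gamma, 1990, 1), (Gamma, 1990, 27), (Lyra, 2014, 12), (Lyra, 2014, 17), (Lyra, 2014, 33), (Lyra, 2014, 39), (Lyra, 2016, 12), (Lyra, 2016, 17), (Lyra, 2016, 33), (Lyra, 2016, 39), (Lyra, 2024, 12), (Lyra, 2024, 17), (Lyra, 2024, 33), (Lyra, 2024, 39)}.
Joining (Loan ⋈ Book) and Member on title yields {(Lyra, 2014, 12, Eve, 24), (Lyra, 2014, 12, Ola, 29), (Lyra, 2014, 12, Pat, 37), (Lyra, 2014, 12, Tai, 21), (Lyra, 2014, 17, Eve, 24), (Lyra, 2014, 17, Ola, 29), (Lyra, 2014, 17, Pat, 37), (Lyra, 2014, 17, Tai, 21), (Lyra, 2014, 33, Eve, 24), (Lyra, 2014, 33, Ola, 29), (Lyra, 2014, 33, Pat, 37), (Lyra, 2014, 33, Tai, 21), (Lyra, 2014, 39, Eve, 24), (Lyra, 2014, 39, Ola, 29), (Lyra, 2014, 39, Pat, 37), (Lyra, 2014, 39, Tai, 21), (Lyra, 2016, 12, Eve, 24), (Lyra, 2016, 12, Ola, 29), (Lyra, 2016, 12, Pat, 37), (Lyra, 2016, 12, Tai, 21), (Lyra, 2016, 17, Eve, 24), (Lyra, 2016, 17, Ola, 29), (Lyra, 2016, 17, Pat, 37), (Lyra, 2016, 17, Tai, 21), (Lyra, 2016, 33, Eve, 24), (Lyra, 2016, 33, Ola, 29), (Lyra, 2016, 33, Pat, 37), (Lyra, 2016, 33, Tai, 21), (Lyra, 2016, 39, Eve, 24), (Lyra, 2016, 39, Ola, 29), (Lyra, 2016, 39, Pat, 37), (Lyra, 2016, 39, Tai, 21), (Lyra, 2024, 12, Eve, 24), (Lyra, 2024, 12, Ola, 29), (Lyra, 2024, 12, Pat, 37), (Lyra, 2024, 12, Tai, 21), (Lyra, 2024, 17, Eve, 24), (Lyra, 2024, 17, Ola, 29), (Lyra, 2024, 17, Pat, 37), (Lyra, 2024, 17, Tai, 21), (Lyra, 2024, 33, Eve, 24), (Lyra, 2024, 33, Ola, 29), (Lyra, 2024, 33, Pat, 37), (Lyra, 2024, 33, Tai, 21), (Lyra, 2024, 39, Eve, 24), (Lyra, 2024, 39, Ola, 29), (Lyra, 2024, 39, Pat, 37), (Lyra, 2024, 39, Tai, 21)}.
Filtering on mid ≥ 28 leaves {(Lyra, 2014, 33, Eve, 24), (Lyra, 2014, 33, Ola, 29), (Lyra, 2014, 33, Pat, 37), (Lyra, 2014, 33, Tai, 21), (Lyra, 2014, 39, Eve, 24), (Lyra, 2014, 39, Ola, 29), (Lyra, 2014, 39, Pat, 37), (Lyra, 2014, 39, Tai, 21), (Lyra, 2016, 33, Eve, 24), (Lyra, 2016, 33, Ola, 29), (Lyra, 2016, 33, Pat, 37), (Lyra, 2016, 33, Tai, 21), (Lyra, 2016, 39, Eve, 24), (Lyra, 2016, 39, Ola, 29), (Lyra, 2016, 39, Pat, 37), (Lyra, 2016, 39, Tai, 21), (Lyra, 2024, 33, Eve, 24), (Lyra, 2024, 33, Ola, 29), (Lyra, 2024, 33, Pat, 37), (Lyra, 2024, 33, Tai, 21), (Lyra, 2024, 39, Eve, 24), (Lyra, 2024, 39, Ola, 29), (Lyra, 2024, 39, Pat, 37), (Lyra, 2024, 39, Tai, 21)}.
Filtering on year > 2016 leaves {(Lyra, 2024, 33, Eve, 24), (Lyra, 2024, 33, Ola, 29), (Lyra, 2024, 33, Pat, 37), (Lyra, 2024, 33, Tai, 21), (Lyra, 2024, 39, Eve, 24), (Lyra, 2024, 39, Ola, 29), (Lyra, 2024, 39, Pat, 37), (Lyra, 2024, 39, Tai, 21)}.
π_{mid, bid} gives {(33, 21), (33, 24), (33, 29), (33, 37), (39, 21), (39, 24), (39, 29), (39, 37)}.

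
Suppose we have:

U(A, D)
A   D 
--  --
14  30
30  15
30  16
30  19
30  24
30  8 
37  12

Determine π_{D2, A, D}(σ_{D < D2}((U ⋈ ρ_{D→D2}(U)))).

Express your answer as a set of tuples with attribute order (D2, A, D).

{(15, 30, 8), (16, 30, 15), (16, 30, 8), (19, 30, 15), (19, 30, 16), (19, 30, 8), (24, 30, 15), (24, 30, 16), (24, 30, 19), (24, 30, 8)}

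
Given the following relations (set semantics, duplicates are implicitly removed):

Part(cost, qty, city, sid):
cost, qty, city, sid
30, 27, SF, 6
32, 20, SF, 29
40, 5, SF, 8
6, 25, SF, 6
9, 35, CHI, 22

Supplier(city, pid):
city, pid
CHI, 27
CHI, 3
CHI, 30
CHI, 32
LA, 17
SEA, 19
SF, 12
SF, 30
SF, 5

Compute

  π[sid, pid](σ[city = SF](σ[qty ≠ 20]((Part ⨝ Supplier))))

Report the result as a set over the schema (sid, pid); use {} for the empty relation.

Part ⋈ Supplier (natural join on city): {(30, 27, SF, 6, 12), (30, 27, SF, 6, 30), (30, 27, SF, 6, 5), (32, 20, SF, 29, 12), (32, 20, SF, 29, 30), (32, 20, SF, 29, 5), (40, 5, SF, 8, 12), (40, 5, SF, 8, 30), (40, 5, SF, 8, 5), (6, 25, SF, 6, 12), (6, 25, SF, 6, 30), (6, 25, SF, 6, 5), (9, 35, CHI, 22, 27), (9, 35, CHI, 22, 3), (9, 35, CHI, 22, 30), (9, 35, CHI, 22, 32)}
Filtering on qty ≠ 20 leaves {(30, 27, SF, 6, 12), (30, 27, SF, 6, 30), (30, 27, SF, 6, 5), (40, 5, SF, 8, 12), (40, 5, SF, 8, 30), (40, 5, SF, 8, 5), (6, 25, SF, 6, 12), (6, 25, SF, 6, 30), (6, 25, SF, 6, 5), (9, 35, CHI, 22, 27), (9, 35, CHI, 22, 3), (9, 35, CHI, 22, 30), (9, 35, CHI, 22, 32)}.
Filtering on city = SF leaves {(30, 27, SF, 6, 12), (30, 27, SF, 6, 30), (30, 27, SF, 6, 5), (40, 5, SF, 8, 12), (40, 5, SF, 8, 30), (40, 5, SF, 8, 5), (6, 25, SF, 6, 12), (6, 25, SF, 6, 30), (6, 25, SF, 6, 5)}.
Keep only column(s) sid, pid (3 duplicate(s) eliminated): {(6, 12), (6, 30), (6, 5), (8, 12), (8, 30), (8, 5)}

{(6, 12), (6, 30), (6, 5), (8, 12), (8, 30), (8, 5)}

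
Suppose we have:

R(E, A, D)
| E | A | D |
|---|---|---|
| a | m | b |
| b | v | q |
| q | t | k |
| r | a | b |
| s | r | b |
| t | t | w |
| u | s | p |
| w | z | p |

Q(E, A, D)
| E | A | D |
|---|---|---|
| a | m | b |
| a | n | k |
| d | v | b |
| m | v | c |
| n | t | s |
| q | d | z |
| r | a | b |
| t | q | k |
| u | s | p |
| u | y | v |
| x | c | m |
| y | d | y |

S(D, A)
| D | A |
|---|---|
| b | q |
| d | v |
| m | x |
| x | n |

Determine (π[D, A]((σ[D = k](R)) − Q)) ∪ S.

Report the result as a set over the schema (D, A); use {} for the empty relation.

Filtering on D = k leaves {(q, t, k)}.
Difference: {(q, t, k)} with {(a, m, b), (a, n, k), (d, v, b), (m, v, c), (n, t, s), (q, d, z), (r, a, b), (t, q, k), (u, s, p), (u, y, v), (x, c, m), (y, d, y)} → {(q, t, k)}
π[D, A]: project onto (D, A) → {(k, t)}
Union: {(k, t)} with {(b, q), (d, v), (m, x), (x, n)} → {(b, q), (d, v), (k, t), (m, x), (x, n)}

{(b, q), (d, v), (k, t), (m, x), (x, n)}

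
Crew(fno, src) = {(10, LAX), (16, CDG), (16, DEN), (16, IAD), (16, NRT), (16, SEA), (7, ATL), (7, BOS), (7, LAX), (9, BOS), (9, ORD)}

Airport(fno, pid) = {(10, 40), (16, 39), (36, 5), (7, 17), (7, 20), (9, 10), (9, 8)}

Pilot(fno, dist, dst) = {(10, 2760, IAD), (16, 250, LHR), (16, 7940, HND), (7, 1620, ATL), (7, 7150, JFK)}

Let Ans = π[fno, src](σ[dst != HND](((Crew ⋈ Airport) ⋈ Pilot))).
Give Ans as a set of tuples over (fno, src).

{(10, LAX), (16, CDG), (16, DEN), (16, IAD), (16, NRT), (16, SEA), (7, ATL), (7, BOS), (7, LAX)}

Joining Crew and Airport on fno yields {(10, LAX, 40), (16, CDG, 39), (16, DEN, 39), (16, IAD, 39), (16, NRT, 39), (16, SEA, 39), (7, ATL, 17), (7, ATL, 20), (7, BOS, 17), (7, BOS, 20), (7, LAX, 17), (7, LAX, 20), (9, BOS, 10), (9, BOS, 8), (9, ORD, 10), (9, ORD, 8)}.
Joining (Crew ⋈ Airport) and Pilot on fno yields {(10, LAX, 40, 2760, IAD), (16, CDG, 39, 250, LHR), (16, CDG, 39, 7940, HND), (16, DEN, 39, 250, LHR), (16, DEN, 39, 7940, HND), (16, IAD, 39, 250, LHR), (16, IAD, 39, 7940, HND), (16, NRT, 39, 250, LHR), (16, NRT, 39, 7940, HND), (16, SEA, 39, 250, LHR), (16, SEA, 39, 7940, HND), (7, ATL, 17, 1620, ATL), (7, ATL, 17, 7150, JFK), (7, ATL, 20, 1620, ATL), (7, ATL, 20, 7150, JFK), (7, BOS, 17, 1620, ATL), (7, BOS, 17, 7150, JFK), (7, BOS, 20, 1620, ATL), (7, BOS, 20, 7150, JFK), (7, LAX, 17, 1620, ATL), (7, LAX, 17, 7150, JFK), (7, LAX, 20, 1620, ATL), (7, LAX, 20, 7150, JFK)}.
Selection dst != HND: {(10, LAX, 40, 2760, IAD), (16, CDG, 39, 250, LHR), (16, DEN, 39, 250, LHR), (16, IAD, 39, 250, LHR), (16, NRT, 39, 250, LHR), (16, SEA, 39, 250, LHR), (7, ATL, 17, 1620, ATL), (7, ATL, 17, 7150, JFK), (7, ATL, 20, 1620, ATL), (7, ATL, 20, 7150, JFK), (7, BOS, 17, 1620, ATL), (7, BOS, 17, 7150, JFK), (7, BOS, 20, 1620, ATL), (7, BOS, 20, 7150, JFK), (7, LAX, 17, 1620, ATL), (7, LAX, 17, 7150, JFK), (7, LAX, 20, 1620, ATL), (7, LAX, 20, 7150, JFK)}
π_{fno, src} gives {(10, LAX), (16, CDG), (16, DEN), (16, IAD), (16, NRT), (16, SEA), (7, ATL), (7, BOS), (7, LAX)} (9 duplicate(s) eliminated).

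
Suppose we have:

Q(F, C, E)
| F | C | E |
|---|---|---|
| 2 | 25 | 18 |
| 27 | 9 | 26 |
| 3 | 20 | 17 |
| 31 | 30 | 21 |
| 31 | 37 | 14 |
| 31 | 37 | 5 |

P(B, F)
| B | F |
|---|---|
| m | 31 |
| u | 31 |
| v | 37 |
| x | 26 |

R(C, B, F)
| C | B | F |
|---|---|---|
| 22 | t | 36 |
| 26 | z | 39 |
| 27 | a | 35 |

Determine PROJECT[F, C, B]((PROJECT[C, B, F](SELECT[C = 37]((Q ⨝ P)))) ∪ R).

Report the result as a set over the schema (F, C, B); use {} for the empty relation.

Q ⋈ P (natural join on F): {(31, 30, 21, m), (31, 30, 21, u), (31, 37, 14, m), (31, 37, 14, u), (31, 37, 5, m), (31, 37, 5, u)}
Selection C = 37: {(31, 37, 14, m), (31, 37, 14, u), (31, 37, 5, m), (31, 37, 5, u)}
Keep only column(s) C, B, F (2 duplicate(s) eliminated): {(37, m, 31), (37, u, 31)}
Union: {(37, m, 31), (37, u, 31)} with {(22, t, 36), (26, z, 39), (27, a, 35)} → {(22, t, 36), (26, z, 39), (27, a, 35), (37, m, 31), (37, u, 31)}
Keep only column(s) F, C, B: {(31, 37, m), (31, 37, u), (35, 27, a), (36, 22, t), (39, 26, z)}

{(31, 37, m), (31, 37, u), (35, 27, a), (36, 22, t), (39, 26, z)}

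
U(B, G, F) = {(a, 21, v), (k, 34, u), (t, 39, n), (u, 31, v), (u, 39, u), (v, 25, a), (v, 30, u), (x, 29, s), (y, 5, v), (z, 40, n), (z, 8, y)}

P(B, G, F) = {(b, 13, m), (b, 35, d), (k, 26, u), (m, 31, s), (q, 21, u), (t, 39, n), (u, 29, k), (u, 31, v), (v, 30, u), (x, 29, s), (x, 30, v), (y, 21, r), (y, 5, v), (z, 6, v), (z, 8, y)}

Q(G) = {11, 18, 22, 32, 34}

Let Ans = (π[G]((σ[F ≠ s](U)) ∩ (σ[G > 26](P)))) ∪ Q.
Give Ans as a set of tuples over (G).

{11, 18, 22, 30, 31, 32, 34, 39}

σ[F ≠ s]: keep tuples satisfying F ≠ s → {(a, 21, v), (k, 34, u), (t, 39, n), (u, 31, v), (u, 39, u), (v, 25, a), (v, 30, u), (y, 5, v), (z, 40, n), (z, 8, y)}
σ[G > 26]: keep tuples satisfying G > 26 → {(b, 35, d), (m, 31, s), (t, 39, n), (u, 29, k), (u, 31, v), (v, 30, u), (x, 29, s), (x, 30, v)}
Set intersection of the two operands is {(t, 39, n), (u, 31, v), (v, 30, u)}.
π[G]: project onto (G) → {30, 31, 39}
Set union of the two operands is {11, 18, 22, 30, 31, 32, 34, 39}.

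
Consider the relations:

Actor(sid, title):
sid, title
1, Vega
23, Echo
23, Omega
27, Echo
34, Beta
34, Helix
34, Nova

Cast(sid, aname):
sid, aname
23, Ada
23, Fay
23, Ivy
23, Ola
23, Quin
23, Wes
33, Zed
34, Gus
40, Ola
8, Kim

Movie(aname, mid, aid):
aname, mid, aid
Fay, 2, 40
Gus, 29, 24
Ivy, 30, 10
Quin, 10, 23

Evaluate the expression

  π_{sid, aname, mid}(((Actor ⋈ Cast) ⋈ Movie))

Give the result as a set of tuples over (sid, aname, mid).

{(23, Fay, 2), (23, Ivy, 30), (23, Quin, 10), (34, Gus, 29)}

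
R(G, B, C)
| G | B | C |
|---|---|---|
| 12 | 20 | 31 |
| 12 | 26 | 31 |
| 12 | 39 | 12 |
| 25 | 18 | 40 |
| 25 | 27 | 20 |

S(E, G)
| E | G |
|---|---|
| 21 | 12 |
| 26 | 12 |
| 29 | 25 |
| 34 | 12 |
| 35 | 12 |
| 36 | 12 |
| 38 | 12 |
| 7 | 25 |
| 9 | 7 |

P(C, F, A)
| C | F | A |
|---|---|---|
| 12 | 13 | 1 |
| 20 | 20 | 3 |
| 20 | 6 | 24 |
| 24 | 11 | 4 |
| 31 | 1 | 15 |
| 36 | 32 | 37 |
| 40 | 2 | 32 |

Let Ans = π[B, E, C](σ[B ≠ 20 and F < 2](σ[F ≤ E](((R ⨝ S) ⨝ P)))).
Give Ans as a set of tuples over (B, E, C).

{(26, 21, 31), (26, 26, 31), (26, 34, 31), (26, 35, 31), (26, 36, 31), (26, 38, 31)}

R ⋈ S (natural join on G): {(12, 20, 31, 21), (12, 20, 31, 26), (12, 20, 31, 34), (12, 20, 31, 35), (12, 20, 31, 36), (12, 20, 31, 38), (12, 26, 31, 21), (12, 26, 31, 26), (12, 26, 31, 34), (12, 26, 31, 35), (12, 26, 31, 36), (12, 26, 31, 38), (12, 39, 12, 21), (12, 39, 12, 26), (12, 39, 12, 34), (12, 39, 12, 35), (12, 39, 12, 36), (12, 39, 12, 38), (25, 18, 40, 29), (25, 18, 40, 7), (25, 27, 20, 29), (25, 27, 20, 7)}
(R ⨝ S) ⋈ P (natural join on C): {(12, 20, 31, 21, 1, 15), (12, 20, 31, 26, 1, 15), (12, 20, 31, 34, 1, 15), (12, 20, 31, 35, 1, 15), (12, 20, 31, 36, 1, 15), (12, 20, 31, 38, 1, 15), (12, 26, 31, 21, 1, 15), (12, 26, 31, 26, 1, 15), (12, 26, 31, 34, 1, 15), (12, 26, 31, 35, 1, 15), (12, 26, 31, 36, 1, 15), (12, 26, 31, 38, 1, 15), (12, 39, 12, 21, 13, 1), (12, 39, 12, 26, 13, 1), (12, 39, 12, 34, 13, 1), (12, 39, 12, 35, 13, 1), (12, 39, 12, 36, 13, 1), (12, 39, 12, 38, 13, 1), (25, 18, 40, 29, 2, 32), (25, 18, 40, 7, 2, 32), (25, 27, 20, 29, 20, 3), (25, 27, 20, 29, 6, 24), (25, 27, 20, 7, 20, 3), (25, 27, 20, 7, 6, 24)}
Filtering on F ≤ E leaves {(12, 20, 31, 21, 1, 15), (12, 20, 31, 26, 1, 15), (12, 20, 31, 34, 1, 15), (12, 20, 31, 35, 1, 15), (12, 20, 31, 36, 1, 15), (12, 20, 31, 38, 1, 15), (12, 26, 31, 21, 1, 15), (12, 26, 31, 26, 1, 15), (12, 26, 31, 34, 1, 15), (12, 26, 31, 35, 1, 15), (12, 26, 31, 36, 1, 15), (12, 26, 31, 38, 1, 15), (12, 39, 12, 21, 13, 1), (12, 39, 12, 26, 13, 1), (12, 39, 12, 34, 13, 1), (12, 39, 12, 35, 13, 1), (12, 39, 12, 36, 13, 1), (12, 39, 12, 38, 13, 1), (25, 18, 40, 29, 2, 32), (25, 18, 40, 7, 2, 32), (25, 27, 20, 29, 20, 3), (25, 27, 20, 29, 6, 24), (25, 27, 20, 7, 6, 24)}.
Filtering on B ≠ 20 and F < 2 leaves {(12, 26, 31, 21, 1, 15), (12, 26, 31, 26, 1, 15), (12, 26, 31, 34, 1, 15), (12, 26, 31, 35, 1, 15), (12, 26, 31, 36, 1, 15), (12, 26, 31, 38, 1, 15)}.
Projecting to B, E, C: {(26, 21, 31), (26, 26, 31), (26, 34, 31), (26, 35, 31), (26, 36, 31), (26, 38, 31)}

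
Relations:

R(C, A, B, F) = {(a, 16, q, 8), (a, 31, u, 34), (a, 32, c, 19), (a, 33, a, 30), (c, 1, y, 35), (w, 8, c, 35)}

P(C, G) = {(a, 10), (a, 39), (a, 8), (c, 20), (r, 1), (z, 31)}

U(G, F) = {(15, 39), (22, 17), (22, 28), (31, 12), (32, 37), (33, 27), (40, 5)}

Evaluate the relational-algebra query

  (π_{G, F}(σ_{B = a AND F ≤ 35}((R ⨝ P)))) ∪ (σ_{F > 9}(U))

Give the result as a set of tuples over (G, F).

Natural join on C: {(a, 16, q, 8, 10), (a, 16, q, 8, 39), (a, 16, q, 8, 8), (a, 31, u, 34, 10), (a, 31, u, 34, 39), (a, 31, u, 34, 8), (a, 32, c, 19, 10), (a, 32, c, 19, 39), (a, 32, c, 19, 8), (a, 33, a, 30, 10), (a, 33, a, 30, 39), (a, 33, a, 30, 8), (c, 1, y, 35, 20)}
Selection B = a AND F ≤ 35: {(a, 33, a, 30, 10), (a, 33, a, 30, 39), (a, 33, a, 30, 8)}
π_{G, F} gives {(10, 30), (39, 30), (8, 30)}.
Selection F > 9: {(15, 39), (22, 17), (22, 28), (31, 12), (32, 37), (33, 27)}
Set union of the two operands is {(10, 30), (15, 39), (22, 17), (22, 28), (31, 12), (32, 37), (33, 27), (39, 30), (8, 30)}.

{(10, 30), (15, 39), (22, 17), (22, 28), (31, 12), (32, 37), (33, 27), (39, 30), (8, 30)}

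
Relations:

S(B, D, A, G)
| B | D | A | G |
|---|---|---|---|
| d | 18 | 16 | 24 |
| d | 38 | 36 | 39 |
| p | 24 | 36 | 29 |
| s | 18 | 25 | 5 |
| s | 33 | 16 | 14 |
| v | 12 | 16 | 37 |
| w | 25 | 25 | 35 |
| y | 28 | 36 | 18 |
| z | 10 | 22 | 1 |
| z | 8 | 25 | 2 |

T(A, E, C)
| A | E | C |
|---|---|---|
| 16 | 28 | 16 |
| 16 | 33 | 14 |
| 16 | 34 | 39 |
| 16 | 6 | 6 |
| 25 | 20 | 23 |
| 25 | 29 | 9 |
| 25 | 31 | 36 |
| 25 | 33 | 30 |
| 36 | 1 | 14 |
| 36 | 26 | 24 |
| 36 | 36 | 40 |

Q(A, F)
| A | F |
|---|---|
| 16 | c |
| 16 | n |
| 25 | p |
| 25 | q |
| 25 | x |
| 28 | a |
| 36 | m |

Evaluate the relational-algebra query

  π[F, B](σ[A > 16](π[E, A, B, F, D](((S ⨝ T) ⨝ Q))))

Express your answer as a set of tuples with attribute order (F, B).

{(m, d), (m, p), (m, y), (p, s), (p, w), (p, z), (q, s), (q, w), (q, z), (x, s), (x, w), (x, z)}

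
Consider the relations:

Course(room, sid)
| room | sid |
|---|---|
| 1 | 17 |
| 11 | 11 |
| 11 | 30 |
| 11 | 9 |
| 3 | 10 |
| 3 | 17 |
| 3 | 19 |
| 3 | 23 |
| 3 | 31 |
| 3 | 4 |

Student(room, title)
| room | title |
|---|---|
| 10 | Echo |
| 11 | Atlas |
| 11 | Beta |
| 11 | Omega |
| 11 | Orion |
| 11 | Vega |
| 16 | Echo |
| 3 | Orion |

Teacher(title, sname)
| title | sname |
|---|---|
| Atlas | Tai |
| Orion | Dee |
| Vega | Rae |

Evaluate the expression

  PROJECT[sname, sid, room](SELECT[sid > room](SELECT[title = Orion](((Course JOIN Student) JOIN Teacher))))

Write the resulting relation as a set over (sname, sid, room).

{(Dee, 10, 3), (Dee, 17, 3), (Dee, 19, 3), (Dee, 23, 3), (Dee, 30, 11), (Dee, 31, 3), (Dee, 4, 3)}

Joining Course and Student on room yields {(11, 11, Atlas), (11, 11, Beta), (11, 11, Omega), (11, 11, Orion), (11, 11, Vega), (11, 30, Atlas), (11, 30, Beta), (11, 30, Omega), (11, 30, Orion), (11, 30, Vega), (11, 9, Atlas), (11, 9, Beta), (11, 9, Omega), (11, 9, Orion), (11, 9, Vega), (3, 10, Orion), (3, 17, Orion), (3, 19, Orion), (3, 23, Orion), (3, 31, Orion), (3, 4, Orion)}.
Joining (Course JOIN Student) and Teacher on title yields {(11, 11, Atlas, Tai), (11, 11, Orion, Dee), (11, 11, Vega, Rae), (11, 30, Atlas, Tai), (11, 30, Orion, Dee), (11, 30, Vega, Rae), (11, 9, Atlas, Tai), (11, 9, Orion, Dee), (11, 9, Vega, Rae), (3, 10, Orion, Dee), (3, 17, Orion, Dee), (3, 19, Orion, Dee), (3, 23, Orion, Dee), (3, 31, Orion, Dee), (3, 4, Orion, Dee)}.
Selection title = Orion: {(11, 11, Orion, Dee), (11, 30, Orion, Dee), (11, 9, Orion, Dee), (3, 10, Orion, Dee), (3, 17, Orion, Dee), (3, 19, Orion, Dee), (3, 23, Orion, Dee), (3, 31, Orion, Dee), (3, 4, Orion, Dee)}
Selection sid > room: {(11, 30, Orion, Dee), (3, 10, Orion, Dee), (3, 17, Orion, Dee), (3, 19, Orion, Dee), (3, 23, Orion, Dee), (3, 31, Orion, Dee), (3, 4, Orion, Dee)}
Projecting to sname, sid, room: {(Dee, 10, 3), (Dee, 17, 3), (Dee, 19, 3), (Dee, 23, 3), (Dee, 30, 11), (Dee, 31, 3), (Dee, 4, 3)}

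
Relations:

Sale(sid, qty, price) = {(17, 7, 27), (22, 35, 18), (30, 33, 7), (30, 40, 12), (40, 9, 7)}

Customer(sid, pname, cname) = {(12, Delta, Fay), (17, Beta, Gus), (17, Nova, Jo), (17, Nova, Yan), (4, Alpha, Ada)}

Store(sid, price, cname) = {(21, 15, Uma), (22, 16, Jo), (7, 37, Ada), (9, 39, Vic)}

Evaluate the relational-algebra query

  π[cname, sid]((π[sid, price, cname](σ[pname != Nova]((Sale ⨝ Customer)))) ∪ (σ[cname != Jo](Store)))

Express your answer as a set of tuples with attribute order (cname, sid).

Sale ⋈ Customer (natural join on sid): {(17, 7, 27, Beta, Gus), (17, 7, 27, Nova, Jo), (17, 7, 27, Nova, Yan)}
Filtering on pname != Nova leaves {(17, 7, 27, Beta, Gus)}.
Projecting to sid, price, cname: {(17, 27, Gus)}
Filtering on cname != Jo leaves {(21, 15, Uma), (7, 37, Ada), (9, 39, Vic)}.
Set union of the two operands is {(17, 27, Gus), (21, 15, Uma), (7, 37, Ada), (9, 39, Vic)}.
Projecting to cname, sid: {(Ada, 7), (Gus, 17), (Uma, 21), (Vic, 9)}

{(Ada, 7), (Gus, 17), (Uma, 21), (Vic, 9)}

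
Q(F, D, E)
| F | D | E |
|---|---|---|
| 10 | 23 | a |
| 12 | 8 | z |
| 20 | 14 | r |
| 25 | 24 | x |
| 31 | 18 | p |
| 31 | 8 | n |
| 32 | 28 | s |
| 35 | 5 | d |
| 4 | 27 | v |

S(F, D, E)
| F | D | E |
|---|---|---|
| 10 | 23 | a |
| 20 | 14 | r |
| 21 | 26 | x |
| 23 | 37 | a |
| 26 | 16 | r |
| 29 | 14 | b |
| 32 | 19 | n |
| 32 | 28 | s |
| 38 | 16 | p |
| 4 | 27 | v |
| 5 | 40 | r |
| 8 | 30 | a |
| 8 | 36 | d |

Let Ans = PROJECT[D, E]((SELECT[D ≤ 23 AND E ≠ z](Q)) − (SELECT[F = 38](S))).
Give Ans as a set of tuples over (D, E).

{(14, r), (18, p), (23, a), (5, d), (8, n)}

Apply σ_{D ≤ 23 AND E ≠ z}; surviving tuples: {(10, 23, a), (20, 14, r), (31, 18, p), (31, 8, n), (35, 5, d)}
Apply σ_{F = 38}; surviving tuples: {(38, 16, p)}
Taking the difference: {(10, 23, a), (20, 14, r), (31, 18, p), (31, 8, n), (35, 5, d)}
π_{D, E} gives {(14, r), (18, p), (23, a), (5, d), (8, n)}.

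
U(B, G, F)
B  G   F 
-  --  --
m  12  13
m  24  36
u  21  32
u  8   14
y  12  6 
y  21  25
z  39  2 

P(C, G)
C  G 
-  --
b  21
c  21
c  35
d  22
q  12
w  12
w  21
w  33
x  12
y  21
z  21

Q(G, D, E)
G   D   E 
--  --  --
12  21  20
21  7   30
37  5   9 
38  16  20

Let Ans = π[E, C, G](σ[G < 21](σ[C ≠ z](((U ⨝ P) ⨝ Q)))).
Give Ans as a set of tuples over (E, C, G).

{(20, q, 12), (20, w, 12), (20, x, 12)}

Joining U and P on G yields {(m, 12, 13, q), (m, 12, 13, w), (m, 12, 13, x), (u, 21, 32, b), (u, 21, 32, c), (u, 21, 32, w), (u, 21, 32, y), (u, 21, 32, z), (y, 12, 6, q), (y, 12, 6, w), (y, 12, 6, x), (y, 21, 25, b), (y, 21, 25, c), (y, 21, 25, w), (y, 21, 25, y), (y, 21, 25, z)}.
Joining (U ⨝ P) and Q on G yields {(m, 12, 13, q, 21, 20), (m, 12, 13, w, 21, 20), (m, 12, 13, x, 21, 20), (u, 21, 32, b, 7, 30), (u, 21, 32, c, 7, 30), (u, 21, 32, w, 7, 30), (u, 21, 32, y, 7, 30), (u, 21, 32, z, 7, 30), (y, 12, 6, q, 21, 20), (y, 12, 6, w, 21, 20), (y, 12, 6, x, 21, 20), (y, 21, 25, b, 7, 30), (y, 21, 25, c, 7, 30), (y, 21, 25, w, 7, 30), (y, 21, 25, y, 7, 30), (y, 21, 25, z, 7, 30)}.
Selection C ≠ z: {(m, 12, 13, q, 21, 20), (m, 12, 13, w, 21, 20), (m, 12, 13, x, 21, 20), (u, 21, 32, b, 7, 30), (u, 21, 32, c, 7, 30), (u, 21, 32, w, 7, 30), (u, 21, 32, y, 7, 30), (y, 12, 6, q, 21, 20), (y, 12, 6, w, 21, 20), (y, 12, 6, x, 21, 20), (y, 21, 25, b, 7, 30), (y, 21, 25, c, 7, 30), (y, 21, 25, w, 7, 30), (y, 21, 25, y, 7, 30)}
Selection G < 21: {(m, 12, 13, q, 21, 20), (m, 12, 13, w, 21, 20), (m, 12, 13, x, 21, 20), (y, 12, 6, q, 21, 20), (y, 12, 6, w, 21, 20), (y, 12, 6, x, 21, 20)}
Projecting to E, C, G (3 duplicate(s) eliminated): {(20, q, 12), (20, w, 12), (20, x, 12)}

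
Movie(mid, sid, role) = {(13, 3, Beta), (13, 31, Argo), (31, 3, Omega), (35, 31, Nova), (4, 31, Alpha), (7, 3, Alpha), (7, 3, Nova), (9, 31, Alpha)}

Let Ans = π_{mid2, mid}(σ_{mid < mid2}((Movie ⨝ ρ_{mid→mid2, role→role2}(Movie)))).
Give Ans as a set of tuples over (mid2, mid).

ρ[mid→mid2, role→role2]: schema becomes (mid2, sid, role2); tuples unchanged.
Natural join on sid: {(13, 3, Beta, 13, Beta), (13, 3, Beta, 31, Omega), (13, 3, Beta, 7, Alpha), (13, 3, Beta, 7, Nova), (13, 31, Argo, 13, Argo), (13, 31, Argo, 35, Nova), (13, 31, Argo, 4, Alpha), (13, 31, Argo, 9, Alpha), (31, 3, Omega, 13, Beta), (31, 3, Omega, 31, Omega), (31, 3, Omega, 7, Alpha), (31, 3, Omega, 7, Nova), (35, 31, Nova, 13, Argo), (35, 31, Nova, 35, Nova), (35, 31, Nova, 4, Alpha), (35, 31, Nova, 9, Alpha), (4, 31, Alpha, 13, Argo), (4, 31, Alpha, 35, Nova), (4, 31, Alpha, 4, Alpha), (4, 31, Alpha, 9, Alpha), (7, 3, Alpha, 13, Beta), (7, 3, Alpha, 31, Omega), (7, 3, Alpha, 7, Alpha), (7, 3, Alpha, 7, Nova), (7, 3, Nova, 13, Beta), (7, 3, Nova, 31, Omega), (7, 3, Nova, 7, Alpha), (7, 3, Nova, 7, Nova), (9, 31, Alpha, 13, Argo), (9, 31, Alpha, 35, Nova), (9, 31, Alpha, 4, Alpha), (9, 31, Alpha, 9, Alpha)}
σ[mid < mid2]: keep tuples satisfying mid < mid2 → {(13, 3, Beta, 31, Omega), (13, 31, Argo, 35, Nova), (4, 31, Alpha, 13, Argo), (4, 31, Alpha, 35, Nova), (4, 31, Alpha, 9, Alpha), (7, 3, Alpha, 13, Beta), (7, 3, Alpha, 31, Omega), (7, 3, Nova, 13, Beta), (7, 3, Nova, 31, Omega), (9, 31, Alpha, 13, Argo), (9, 31, Alpha, 35, Nova)}
π[mid2, mid]: project onto (mid2, mid) (2 duplicate(s) eliminated) → {(13, 4), (13, 7), (13, 9), (31, 13), (31, 7), (35, 13), (35, 4), (35, 9), (9, 4)}

{(13, 4), (13, 7), (13, 9), (31, 13), (31, 7), (35, 13), (35, 4), (35, 9), (9, 4)}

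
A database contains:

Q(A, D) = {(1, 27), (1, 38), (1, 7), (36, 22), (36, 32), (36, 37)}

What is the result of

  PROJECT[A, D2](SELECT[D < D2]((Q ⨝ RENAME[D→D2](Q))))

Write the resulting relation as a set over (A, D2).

ρ[D→D2]: schema becomes (A, D2); tuples unchanged.
Joining Q and RENAME[D→D2](Q) on A yields {(1, 27, 27), (1, 27, 38), (1, 27, 7), (1, 38, 27), (1, 38, 38), (1, 38, 7), (1, 7, 27), (1, 7, 38), (1, 7, 7), (36, 22, 22), (36, 22, 32), (36, 22, 37), (36, 32, 22), (36, 32, 32), (36, 32, 37), (36, 37, 22), (36, 37, 32), (36, 37, 37)}.
Apply σ_{D < D2}; surviving tuples: {(1, 27, 38), (1, 7, 27), (1, 7, 38), (36, 22, 32), (36, 22, 37), (36, 32, 37)}
Keep only column(s) A, D2 (2 duplicate(s) eliminated): {(1, 27), (1, 38), (36, 32), (36, 37)}

{(1, 27), (1, 38), (36, 32), (36, 37)}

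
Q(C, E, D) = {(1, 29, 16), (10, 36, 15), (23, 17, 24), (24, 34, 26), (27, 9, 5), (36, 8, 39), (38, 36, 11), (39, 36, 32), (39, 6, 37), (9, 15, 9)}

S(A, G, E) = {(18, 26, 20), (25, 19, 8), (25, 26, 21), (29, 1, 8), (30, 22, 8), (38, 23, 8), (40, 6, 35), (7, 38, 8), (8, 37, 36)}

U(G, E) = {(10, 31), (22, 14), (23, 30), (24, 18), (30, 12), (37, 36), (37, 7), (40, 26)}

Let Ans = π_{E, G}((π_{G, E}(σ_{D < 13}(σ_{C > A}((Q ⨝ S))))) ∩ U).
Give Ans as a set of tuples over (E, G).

{(36, 37)}

Joining Q and S on E yields {(10, 36, 15, 8, 37), (36, 8, 39, 25, 19), (36, 8, 39, 29, 1), (36, 8, 39, 30, 22), (36, 8, 39, 38, 23), (36, 8, 39, 7, 38), (38, 36, 11, 8, 37), (39, 36, 32, 8, 37)}.
Selection C > A: {(10, 36, 15, 8, 37), (36, 8, 39, 25, 19), (36, 8, 39, 29, 1), (36, 8, 39, 30, 22), (36, 8, 39, 7, 38), (38, 36, 11, 8, 37), (39, 36, 32, 8, 37)}
Selection D < 13: {(38, 36, 11, 8, 37)}
Keep only column(s) G, E: {(37, 36)}
Set intersection of the two operands is {(37, 36)}.
Keep only column(s) E, G: {(36, 37)}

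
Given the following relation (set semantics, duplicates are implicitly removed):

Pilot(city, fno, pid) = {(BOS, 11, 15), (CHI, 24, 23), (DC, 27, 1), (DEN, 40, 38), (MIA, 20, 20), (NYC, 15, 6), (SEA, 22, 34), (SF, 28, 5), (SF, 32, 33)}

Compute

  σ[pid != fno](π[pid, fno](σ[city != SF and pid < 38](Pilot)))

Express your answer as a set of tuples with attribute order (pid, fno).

Filtering on city != SF and pid < 38 leaves {(BOS, 11, 15), (CHI, 24, 23), (DC, 27, 1), (MIA, 20, 20), (NYC, 15, 6), (SEA, 22, 34)}.
π[pid, fno]: project onto (pid, fno) → {(1, 27), (15, 11), (20, 20), (23, 24), (34, 22), (6, 15)}
Filtering on pid != fno leaves {(1, 27), (15, 11), (23, 24), (34, 22), (6, 15)}.

{(1, 27), (15, 11), (23, 24), (34, 22), (6, 15)}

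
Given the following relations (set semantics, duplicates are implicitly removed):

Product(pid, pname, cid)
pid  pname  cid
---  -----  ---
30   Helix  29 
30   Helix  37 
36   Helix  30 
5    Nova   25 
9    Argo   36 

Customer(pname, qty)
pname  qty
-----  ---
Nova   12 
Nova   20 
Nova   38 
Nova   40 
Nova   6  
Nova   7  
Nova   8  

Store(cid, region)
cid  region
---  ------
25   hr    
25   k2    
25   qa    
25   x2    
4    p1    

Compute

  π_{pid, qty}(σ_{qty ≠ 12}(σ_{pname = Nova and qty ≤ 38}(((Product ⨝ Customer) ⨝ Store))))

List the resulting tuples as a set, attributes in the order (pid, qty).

Product ⋈ Customer (natural join on pname): {(5, Nova, 25, 12), (5, Nova, 25, 20), (5, Nova, 25, 38), (5, Nova, 25, 40), (5, Nova, 25, 6), (5, Nova, 25, 7), (5, Nova, 25, 8)}
(Product ⨝ Customer) ⋈ Store (natural join on cid): {(5, Nova, 25, 12, hr), (5, Nova, 25, 12, k2), (5, Nova, 25, 12, qa), (5, Nova, 25, 12, x2), (5, Nova, 25, 20, hr), (5, Nova, 25, 20, k2), (5, Nova, 25, 20, qa), (5, Nova, 25, 20, x2), (5, Nova, 25, 38, hr), (5, Nova, 25, 38, k2), (5, Nova, 25, 38, qa), (5, Nova, 25, 38, x2), (5, Nova, 25, 40, hr), (5, Nova, 25, 40, k2), (5, Nova, 25, 40, qa), (5, Nova, 25, 40, x2), (5, Nova, 25, 6, hr), (5, Nova, 25, 6, k2), (5, Nova, 25, 6, qa), (5, Nova, 25, 6, x2), (5, Nova, 25, 7, hr), (5, Nova, 25, 7, k2), (5, Nova, 25, 7, qa), (5, Nova, 25, 7, x2), (5, Nova, 25, 8, hr), (5, Nova, 25, 8, k2), (5, Nova, 25, 8, qa), (5, Nova, 25, 8, x2)}
Apply σ_{pname = Nova and qty ≤ 38}; surviving tuples: {(5, Nova, 25, 12, hr), (5, Nova, 25, 12, k2), (5, Nova, 25, 12, qa), (5, Nova, 25, 12, x2), (5, Nova, 25, 20, hr), (5, Nova, 25, 20, k2), (5, Nova, 25, 20, qa), (5, Nova, 25, 20, x2), (5, Nova, 25, 38, hr), (5, Nova, 25, 38, k2), (5, Nova, 25, 38, qa), (5, Nova, 25, 38, x2), (5, Nova, 25, 6, hr), (5, Nova, 25, 6, k2), (5, Nova, 25, 6, qa), (5, Nova, 25, 6, x2), (5, Nova, 25, 7, hr), (5, Nova, 25, 7, k2), (5, Nova, 25, 7, qa), (5, Nova, 25, 7, x2), (5, Nova, 25, 8, hr), (5, Nova, 25, 8, k2), (5, Nova, 25, 8, qa), (5, Nova, 25, 8, x2)}
Apply σ_{qty ≠ 12}; surviving tuples: {(5, Nova, 25, 20, hr), (5, Nova, 25, 20, k2), (5, Nova, 25, 20, qa), (5, Nova, 25, 20, x2), (5, Nova, 25, 38, hr), (5, Nova, 25, 38, k2), (5, Nova, 25, 38, qa), (5, Nova, 25, 38, x2), (5, Nova, 25, 6, hr), (5, Nova, 25, 6, k2), (5, Nova, 25, 6, qa), (5, Nova, 25, 6, x2), (5, Nova, 25, 7, hr), (5, Nova, 25, 7, k2), (5, Nova, 25, 7, qa), (5, Nova, 25, 7, x2), (5, Nova, 25, 8, hr), (5, Nova, 25, 8, k2), (5, Nova, 25, 8, qa), (5, Nova, 25, 8, x2)}
π_{pid, qty} gives {(5, 20), (5, 38), (5, 6), (5, 7), (5, 8)} (15 duplicate(s) eliminated).

{(5, 20), (5, 38), (5, 6), (5, 7), (5, 8)}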